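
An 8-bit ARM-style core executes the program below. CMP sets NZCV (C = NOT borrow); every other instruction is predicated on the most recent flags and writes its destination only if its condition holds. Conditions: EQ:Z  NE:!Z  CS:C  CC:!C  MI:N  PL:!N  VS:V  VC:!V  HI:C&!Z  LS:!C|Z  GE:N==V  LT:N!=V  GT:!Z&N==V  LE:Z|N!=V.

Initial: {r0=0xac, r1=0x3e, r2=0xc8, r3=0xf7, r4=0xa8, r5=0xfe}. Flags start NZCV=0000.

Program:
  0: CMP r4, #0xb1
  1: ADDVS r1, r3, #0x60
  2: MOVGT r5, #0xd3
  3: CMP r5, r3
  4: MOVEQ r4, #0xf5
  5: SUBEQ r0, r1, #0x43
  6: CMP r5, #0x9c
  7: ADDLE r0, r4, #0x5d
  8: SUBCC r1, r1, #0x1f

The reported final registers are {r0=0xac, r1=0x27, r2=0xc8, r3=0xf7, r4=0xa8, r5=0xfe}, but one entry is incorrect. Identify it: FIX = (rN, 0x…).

FIX = (r1, 0x3e)

0: ✓ CMP  NZCV=1000
1: · ADDVS
2: · MOVGT
3: ✓ CMP  NZCV=0010
4: · MOVEQ
5: · SUBEQ
6: ✓ CMP  NZCV=0010
7: · ADDLE
8: · SUBCC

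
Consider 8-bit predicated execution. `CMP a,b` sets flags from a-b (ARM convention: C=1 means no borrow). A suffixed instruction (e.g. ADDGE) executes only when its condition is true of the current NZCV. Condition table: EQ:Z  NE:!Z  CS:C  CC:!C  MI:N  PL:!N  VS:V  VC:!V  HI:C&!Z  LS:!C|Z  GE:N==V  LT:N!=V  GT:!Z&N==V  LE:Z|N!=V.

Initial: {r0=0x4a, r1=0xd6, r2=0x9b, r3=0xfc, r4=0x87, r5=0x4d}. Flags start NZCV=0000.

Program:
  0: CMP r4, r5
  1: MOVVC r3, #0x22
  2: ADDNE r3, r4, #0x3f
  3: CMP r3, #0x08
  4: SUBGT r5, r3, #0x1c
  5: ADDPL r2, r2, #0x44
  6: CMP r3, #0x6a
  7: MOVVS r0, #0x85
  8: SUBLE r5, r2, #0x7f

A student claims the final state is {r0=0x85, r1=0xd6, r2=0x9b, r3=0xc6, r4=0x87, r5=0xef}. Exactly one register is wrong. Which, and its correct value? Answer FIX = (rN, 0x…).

0: ✓ CMP  NZCV=0011
1: · MOVVC
2: ✓ ADDNE  r3←0xc6
3: ✓ CMP  NZCV=1010
4: · SUBGT
5: · ADDPL
6: ✓ CMP  NZCV=0011
7: ✓ MOVVS  r0←0x85
8: ✓ SUBLE  r5←0x1c

FIX = (r5, 0x1c)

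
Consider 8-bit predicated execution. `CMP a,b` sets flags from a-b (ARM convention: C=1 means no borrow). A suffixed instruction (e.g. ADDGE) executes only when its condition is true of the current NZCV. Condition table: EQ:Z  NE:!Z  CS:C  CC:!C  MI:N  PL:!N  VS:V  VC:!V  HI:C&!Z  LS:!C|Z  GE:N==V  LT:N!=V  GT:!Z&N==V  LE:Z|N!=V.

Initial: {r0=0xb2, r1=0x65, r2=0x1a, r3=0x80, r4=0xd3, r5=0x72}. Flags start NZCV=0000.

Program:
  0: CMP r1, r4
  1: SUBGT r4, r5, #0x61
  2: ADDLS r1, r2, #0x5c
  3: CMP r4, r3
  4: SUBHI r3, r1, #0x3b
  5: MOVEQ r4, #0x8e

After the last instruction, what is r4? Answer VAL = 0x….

[0] flags=1001 → (cmp)
[1] flags=1001 GT?T → r4=0x11
[2] flags=1001 LS?T → r1=0x76
[3] flags=1001 → (cmp)
[4] flags=1001 HI?F → skip
[5] flags=1001 EQ?F → skip

VAL = 0x11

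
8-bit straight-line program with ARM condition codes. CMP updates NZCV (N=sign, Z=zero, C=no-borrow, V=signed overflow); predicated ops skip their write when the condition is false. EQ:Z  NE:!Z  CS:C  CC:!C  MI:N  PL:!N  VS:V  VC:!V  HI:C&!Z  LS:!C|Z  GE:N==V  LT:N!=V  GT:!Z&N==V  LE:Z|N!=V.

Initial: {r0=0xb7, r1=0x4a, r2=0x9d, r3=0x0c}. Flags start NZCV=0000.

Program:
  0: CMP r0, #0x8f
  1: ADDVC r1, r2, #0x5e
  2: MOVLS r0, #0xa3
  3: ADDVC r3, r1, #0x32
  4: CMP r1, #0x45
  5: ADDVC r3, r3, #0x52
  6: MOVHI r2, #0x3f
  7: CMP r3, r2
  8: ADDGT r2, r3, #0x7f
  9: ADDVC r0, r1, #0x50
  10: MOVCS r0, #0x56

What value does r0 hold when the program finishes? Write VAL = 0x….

[0] flags=0010 → (cmp)
[1] flags=0010 VC?T → r1=0xfb
[2] flags=0010 LS?F → skip
[3] flags=0010 VC?T → r3=0x2d
[4] flags=1010 → (cmp)
[5] flags=1010 VC?T → r3=0x7f
[6] flags=1010 HI?T → r2=0x3f
[7] flags=0010 → (cmp)
[8] flags=0010 GT?T → r2=0xfe
[9] flags=0010 VC?T → r0=0x4b
[10] flags=0010 CS?T → r0=0x56

VAL = 0x56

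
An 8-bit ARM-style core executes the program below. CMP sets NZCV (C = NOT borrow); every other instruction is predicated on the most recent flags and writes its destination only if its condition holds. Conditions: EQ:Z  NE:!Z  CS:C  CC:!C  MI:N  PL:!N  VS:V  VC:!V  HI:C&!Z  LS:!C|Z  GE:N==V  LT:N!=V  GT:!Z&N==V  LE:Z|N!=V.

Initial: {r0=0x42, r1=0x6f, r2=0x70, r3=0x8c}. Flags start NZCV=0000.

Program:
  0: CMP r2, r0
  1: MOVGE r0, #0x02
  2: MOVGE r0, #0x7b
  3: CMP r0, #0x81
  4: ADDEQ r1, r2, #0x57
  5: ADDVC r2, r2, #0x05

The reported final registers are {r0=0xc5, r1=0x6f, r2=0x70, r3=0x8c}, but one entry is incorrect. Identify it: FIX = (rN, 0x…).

0: ✓ CMP  NZCV=0010
1: ✓ MOVGE  r0←0x02
2: ✓ MOVGE  r0←0x7b
3: ✓ CMP  NZCV=1001
4: · ADDEQ
5: · ADDVC

FIX = (r0, 0x7b)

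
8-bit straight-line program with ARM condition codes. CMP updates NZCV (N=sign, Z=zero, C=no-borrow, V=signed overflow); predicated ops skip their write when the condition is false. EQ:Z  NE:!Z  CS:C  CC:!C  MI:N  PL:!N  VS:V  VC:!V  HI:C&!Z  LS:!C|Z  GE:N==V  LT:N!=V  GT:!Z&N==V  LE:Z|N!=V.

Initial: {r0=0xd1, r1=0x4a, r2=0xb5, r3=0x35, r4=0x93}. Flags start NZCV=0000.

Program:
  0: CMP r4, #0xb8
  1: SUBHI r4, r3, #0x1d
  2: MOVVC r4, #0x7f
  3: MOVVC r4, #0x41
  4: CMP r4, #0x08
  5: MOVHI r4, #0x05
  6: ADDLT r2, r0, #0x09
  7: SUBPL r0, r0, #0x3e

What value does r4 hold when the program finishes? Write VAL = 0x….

[0] flags=1000 → (cmp)
[1] flags=1000 HI?F → skip
[2] flags=1000 VC?T → r4=0x7f
[3] flags=1000 VC?T → r4=0x41
[4] flags=0010 → (cmp)
[5] flags=0010 HI?T → r4=0x05
[6] flags=0010 LT?F → skip
[7] flags=0010 PL?T → r0=0x93

VAL = 0x05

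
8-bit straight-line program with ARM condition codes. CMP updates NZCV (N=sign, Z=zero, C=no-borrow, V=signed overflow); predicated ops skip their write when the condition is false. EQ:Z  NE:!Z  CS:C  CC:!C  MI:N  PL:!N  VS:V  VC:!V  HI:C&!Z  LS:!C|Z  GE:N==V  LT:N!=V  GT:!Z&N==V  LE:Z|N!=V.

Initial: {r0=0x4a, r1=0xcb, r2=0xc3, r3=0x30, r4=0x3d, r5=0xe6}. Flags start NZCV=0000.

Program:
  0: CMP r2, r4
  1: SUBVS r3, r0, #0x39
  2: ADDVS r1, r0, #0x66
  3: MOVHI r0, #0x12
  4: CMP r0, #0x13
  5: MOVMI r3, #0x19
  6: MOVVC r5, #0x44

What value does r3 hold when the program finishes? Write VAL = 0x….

VAL = 0x19

0: ✓ CMP  NZCV=1010
1: · SUBVS
2: · ADDVS
3: ✓ MOVHI  r0←0x12
4: ✓ CMP  NZCV=1000
5: ✓ MOVMI  r3←0x19
6: ✓ MOVVC  r5←0x44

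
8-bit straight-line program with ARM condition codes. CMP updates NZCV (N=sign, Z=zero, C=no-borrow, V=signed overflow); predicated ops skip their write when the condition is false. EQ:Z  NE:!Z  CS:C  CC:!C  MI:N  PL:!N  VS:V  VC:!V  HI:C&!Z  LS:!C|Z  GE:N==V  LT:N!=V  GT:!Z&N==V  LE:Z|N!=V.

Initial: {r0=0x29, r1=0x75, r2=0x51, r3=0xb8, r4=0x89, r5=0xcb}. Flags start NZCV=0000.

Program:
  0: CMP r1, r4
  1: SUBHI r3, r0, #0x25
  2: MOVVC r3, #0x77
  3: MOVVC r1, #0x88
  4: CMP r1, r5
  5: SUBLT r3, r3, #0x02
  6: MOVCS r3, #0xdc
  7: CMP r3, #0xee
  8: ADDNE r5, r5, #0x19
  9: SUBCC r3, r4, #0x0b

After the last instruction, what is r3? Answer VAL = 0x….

[0] flags=1001 → (cmp)
[1] flags=1001 HI?F → skip
[2] flags=1001 VC?F → skip
[3] flags=1001 VC?F → skip
[4] flags=1001 → (cmp)
[5] flags=1001 LT?F → skip
[6] flags=1001 CS?F → skip
[7] flags=1000 → (cmp)
[8] flags=1000 NE?T → r5=0xe4
[9] flags=1000 CC?T → r3=0x7e

VAL = 0x7e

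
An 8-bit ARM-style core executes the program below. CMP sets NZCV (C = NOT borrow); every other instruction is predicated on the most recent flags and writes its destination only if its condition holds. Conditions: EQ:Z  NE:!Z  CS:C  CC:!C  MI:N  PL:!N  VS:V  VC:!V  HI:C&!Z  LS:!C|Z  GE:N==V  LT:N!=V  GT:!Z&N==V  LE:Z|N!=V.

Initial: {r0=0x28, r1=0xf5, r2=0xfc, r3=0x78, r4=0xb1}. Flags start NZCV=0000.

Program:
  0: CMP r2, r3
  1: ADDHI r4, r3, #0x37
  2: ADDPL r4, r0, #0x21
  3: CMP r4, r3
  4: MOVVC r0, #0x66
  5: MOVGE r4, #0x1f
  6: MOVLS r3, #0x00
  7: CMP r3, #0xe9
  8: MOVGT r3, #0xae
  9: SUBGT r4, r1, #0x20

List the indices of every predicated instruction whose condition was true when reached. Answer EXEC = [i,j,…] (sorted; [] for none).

[0] flags=1010 → (cmp)
[1] flags=1010 HI?T → r4=0xaf
[2] flags=1010 PL?F → skip
[3] flags=0011 → (cmp)
[4] flags=0011 VC?F → skip
[5] flags=0011 GE?F → skip
[6] flags=0011 LS?F → skip
[7] flags=1001 → (cmp)
[8] flags=1001 GT?T → r3=0xae
[9] flags=1001 GT?T → r4=0xd5

EXEC = [1,8,9]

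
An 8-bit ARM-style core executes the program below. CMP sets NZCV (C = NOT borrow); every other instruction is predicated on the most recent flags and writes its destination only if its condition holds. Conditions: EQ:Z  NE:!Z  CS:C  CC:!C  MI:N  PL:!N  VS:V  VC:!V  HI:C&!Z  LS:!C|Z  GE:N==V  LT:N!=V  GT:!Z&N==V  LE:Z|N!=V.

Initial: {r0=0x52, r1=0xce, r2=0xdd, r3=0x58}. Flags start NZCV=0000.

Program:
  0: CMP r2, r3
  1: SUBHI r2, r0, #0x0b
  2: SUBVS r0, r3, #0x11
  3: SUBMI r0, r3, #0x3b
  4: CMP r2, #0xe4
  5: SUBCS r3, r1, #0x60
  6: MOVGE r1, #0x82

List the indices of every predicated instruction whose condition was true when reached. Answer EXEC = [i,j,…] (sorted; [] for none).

[0] flags=1010 → (cmp)
[1] flags=1010 HI?T → r2=0x47
[2] flags=1010 VS?F → skip
[3] flags=1010 MI?T → r0=0x1d
[4] flags=0000 → (cmp)
[5] flags=0000 CS?F → skip
[6] flags=0000 GE?T → r1=0x82

EXEC = [1,3,6]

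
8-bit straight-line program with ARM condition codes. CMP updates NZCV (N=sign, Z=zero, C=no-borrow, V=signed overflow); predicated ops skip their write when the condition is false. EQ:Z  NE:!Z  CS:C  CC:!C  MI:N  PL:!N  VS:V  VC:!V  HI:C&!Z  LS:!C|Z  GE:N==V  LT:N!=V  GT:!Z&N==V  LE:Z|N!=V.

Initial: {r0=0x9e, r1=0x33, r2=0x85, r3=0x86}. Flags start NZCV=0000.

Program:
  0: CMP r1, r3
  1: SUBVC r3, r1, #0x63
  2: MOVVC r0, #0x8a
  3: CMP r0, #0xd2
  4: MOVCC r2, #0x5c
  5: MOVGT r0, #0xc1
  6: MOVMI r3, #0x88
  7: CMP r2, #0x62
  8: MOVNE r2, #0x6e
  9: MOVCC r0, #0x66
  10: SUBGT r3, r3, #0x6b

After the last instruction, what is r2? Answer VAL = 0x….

0: ✓ CMP  NZCV=1001
1: · SUBVC
2: · MOVVC
3: ✓ CMP  NZCV=1000
4: ✓ MOVCC  r2←0x5c
5: · MOVGT
6: ✓ MOVMI  r3←0x88
7: ✓ CMP  NZCV=1000
8: ✓ MOVNE  r2←0x6e
9: ✓ MOVCC  r0←0x66
10: · SUBGT

VAL = 0x6e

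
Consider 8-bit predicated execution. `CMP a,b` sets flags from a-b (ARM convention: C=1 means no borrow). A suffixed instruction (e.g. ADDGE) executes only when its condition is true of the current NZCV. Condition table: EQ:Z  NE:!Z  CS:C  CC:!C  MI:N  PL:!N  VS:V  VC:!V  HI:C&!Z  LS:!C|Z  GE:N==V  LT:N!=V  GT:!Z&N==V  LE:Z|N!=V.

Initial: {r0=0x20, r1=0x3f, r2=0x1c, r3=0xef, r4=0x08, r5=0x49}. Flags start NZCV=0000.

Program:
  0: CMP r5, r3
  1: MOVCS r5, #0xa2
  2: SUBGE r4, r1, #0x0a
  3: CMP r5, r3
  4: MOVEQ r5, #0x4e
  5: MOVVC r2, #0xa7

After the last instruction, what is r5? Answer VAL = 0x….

VAL = 0x49

0: ✓ CMP  NZCV=0000
1: · MOVCS
2: ✓ SUBGE  r4←0x35
3: ✓ CMP  NZCV=0000
4: · MOVEQ
5: ✓ MOVVC  r2←0xa7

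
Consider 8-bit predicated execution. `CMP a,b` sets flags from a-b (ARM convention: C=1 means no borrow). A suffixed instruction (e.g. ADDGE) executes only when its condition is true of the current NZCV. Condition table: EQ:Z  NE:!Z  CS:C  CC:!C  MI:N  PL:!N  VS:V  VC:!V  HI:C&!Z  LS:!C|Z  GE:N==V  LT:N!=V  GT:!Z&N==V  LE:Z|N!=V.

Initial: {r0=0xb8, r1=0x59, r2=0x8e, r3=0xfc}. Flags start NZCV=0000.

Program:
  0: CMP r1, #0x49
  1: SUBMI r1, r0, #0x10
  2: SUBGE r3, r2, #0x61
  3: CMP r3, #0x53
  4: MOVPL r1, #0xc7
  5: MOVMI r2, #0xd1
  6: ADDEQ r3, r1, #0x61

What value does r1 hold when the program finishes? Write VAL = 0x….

VAL = 0x59

[0] flags=0010 → (cmp)
[1] flags=0010 MI?F → skip
[2] flags=0010 GE?T → r3=0x2d
[3] flags=1000 → (cmp)
[4] flags=1000 PL?F → skip
[5] flags=1000 MI?T → r2=0xd1
[6] flags=1000 EQ?F → skip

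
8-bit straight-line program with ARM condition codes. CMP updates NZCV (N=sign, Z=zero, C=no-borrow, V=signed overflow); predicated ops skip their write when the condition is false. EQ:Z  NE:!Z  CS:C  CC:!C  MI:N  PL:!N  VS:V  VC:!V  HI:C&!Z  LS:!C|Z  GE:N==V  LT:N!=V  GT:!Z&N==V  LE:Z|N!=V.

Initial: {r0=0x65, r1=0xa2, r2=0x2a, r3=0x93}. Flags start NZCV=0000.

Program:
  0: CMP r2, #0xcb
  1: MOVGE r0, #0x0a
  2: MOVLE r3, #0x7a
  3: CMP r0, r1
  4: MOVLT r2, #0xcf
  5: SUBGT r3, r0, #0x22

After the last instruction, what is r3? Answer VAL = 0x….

VAL = 0xe8

[0] flags=0000 → (cmp)
[1] flags=0000 GE?T → r0=0x0a
[2] flags=0000 LE?F → skip
[3] flags=0000 → (cmp)
[4] flags=0000 LT?F → skip
[5] flags=0000 GT?T → r3=0xe8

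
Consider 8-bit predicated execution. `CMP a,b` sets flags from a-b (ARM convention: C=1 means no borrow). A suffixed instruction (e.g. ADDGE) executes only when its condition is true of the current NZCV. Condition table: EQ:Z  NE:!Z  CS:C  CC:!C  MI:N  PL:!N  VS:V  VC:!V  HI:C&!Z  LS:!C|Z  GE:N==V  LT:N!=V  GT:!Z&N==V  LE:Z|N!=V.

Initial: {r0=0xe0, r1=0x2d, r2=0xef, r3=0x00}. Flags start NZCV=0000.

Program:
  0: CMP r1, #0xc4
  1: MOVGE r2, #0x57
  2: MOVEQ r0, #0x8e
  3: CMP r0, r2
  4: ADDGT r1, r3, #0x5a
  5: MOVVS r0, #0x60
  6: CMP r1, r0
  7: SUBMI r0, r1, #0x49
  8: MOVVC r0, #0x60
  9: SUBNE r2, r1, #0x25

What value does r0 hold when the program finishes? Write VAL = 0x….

VAL = 0x60

[0] flags=0000 → (cmp)
[1] flags=0000 GE?T → r2=0x57
[2] flags=0000 EQ?F → skip
[3] flags=1010 → (cmp)
[4] flags=1010 GT?F → skip
[5] flags=1010 VS?F → skip
[6] flags=0000 → (cmp)
[7] flags=0000 MI?F → skip
[8] flags=0000 VC?T → r0=0x60
[9] flags=0000 NE?T → r2=0x08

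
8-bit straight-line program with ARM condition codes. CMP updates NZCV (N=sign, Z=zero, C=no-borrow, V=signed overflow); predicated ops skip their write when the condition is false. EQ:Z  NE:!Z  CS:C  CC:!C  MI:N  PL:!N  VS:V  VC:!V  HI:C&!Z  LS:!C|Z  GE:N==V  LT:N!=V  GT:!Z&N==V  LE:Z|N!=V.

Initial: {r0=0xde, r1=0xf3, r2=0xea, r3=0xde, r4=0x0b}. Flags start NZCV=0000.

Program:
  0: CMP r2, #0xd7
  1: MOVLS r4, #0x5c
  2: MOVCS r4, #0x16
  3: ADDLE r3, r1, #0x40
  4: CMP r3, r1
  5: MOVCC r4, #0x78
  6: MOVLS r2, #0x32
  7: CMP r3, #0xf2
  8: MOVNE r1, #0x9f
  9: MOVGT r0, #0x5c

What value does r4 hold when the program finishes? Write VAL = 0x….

[0] flags=0010 → (cmp)
[1] flags=0010 LS?F → skip
[2] flags=0010 CS?T → r4=0x16
[3] flags=0010 LE?F → skip
[4] flags=1000 → (cmp)
[5] flags=1000 CC?T → r4=0x78
[6] flags=1000 LS?T → r2=0x32
[7] flags=1000 → (cmp)
[8] flags=1000 NE?T → r1=0x9f
[9] flags=1000 GT?F → skip

VAL = 0x78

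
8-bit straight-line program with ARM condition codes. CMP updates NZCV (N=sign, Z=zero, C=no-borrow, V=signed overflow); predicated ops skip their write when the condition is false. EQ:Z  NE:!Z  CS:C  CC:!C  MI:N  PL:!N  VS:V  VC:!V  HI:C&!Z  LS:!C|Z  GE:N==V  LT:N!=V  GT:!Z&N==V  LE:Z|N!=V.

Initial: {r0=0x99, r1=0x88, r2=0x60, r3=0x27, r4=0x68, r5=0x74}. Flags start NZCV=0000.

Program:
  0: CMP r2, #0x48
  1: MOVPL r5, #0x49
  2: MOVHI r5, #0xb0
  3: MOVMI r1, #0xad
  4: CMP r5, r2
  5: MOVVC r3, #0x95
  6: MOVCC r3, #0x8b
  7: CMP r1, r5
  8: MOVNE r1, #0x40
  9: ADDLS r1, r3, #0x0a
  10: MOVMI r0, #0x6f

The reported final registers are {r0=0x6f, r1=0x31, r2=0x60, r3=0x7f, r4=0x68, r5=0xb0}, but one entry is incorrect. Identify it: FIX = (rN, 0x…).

0: ✓ CMP  NZCV=0010
1: ✓ MOVPL  r5←0x49
2: ✓ MOVHI  r5←0xb0
3: · MOVMI
4: ✓ CMP  NZCV=0011
5: · MOVVC
6: · MOVCC
7: ✓ CMP  NZCV=1000
8: ✓ MOVNE  r1←0x40
9: ✓ ADDLS  r1←0x31
10: ✓ MOVMI  r0←0x6f

FIX = (r3, 0x27)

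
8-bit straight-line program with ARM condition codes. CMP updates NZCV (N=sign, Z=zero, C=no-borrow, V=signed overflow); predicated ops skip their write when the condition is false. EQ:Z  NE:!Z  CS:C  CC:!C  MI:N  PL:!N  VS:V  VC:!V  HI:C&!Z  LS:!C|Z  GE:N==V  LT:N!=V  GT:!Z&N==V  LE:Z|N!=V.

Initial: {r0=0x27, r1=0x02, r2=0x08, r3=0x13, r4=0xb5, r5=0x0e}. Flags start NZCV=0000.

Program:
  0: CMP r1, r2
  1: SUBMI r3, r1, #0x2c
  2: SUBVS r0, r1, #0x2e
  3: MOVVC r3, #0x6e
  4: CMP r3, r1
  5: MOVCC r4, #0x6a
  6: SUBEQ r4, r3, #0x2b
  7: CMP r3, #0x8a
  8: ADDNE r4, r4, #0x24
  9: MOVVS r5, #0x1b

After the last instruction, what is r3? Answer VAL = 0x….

VAL = 0x6e

0: ✓ CMP  NZCV=1000
1: ✓ SUBMI  r3←0xd6
2: · SUBVS
3: ✓ MOVVC  r3←0x6e
4: ✓ CMP  NZCV=0010
5: · MOVCC
6: · SUBEQ
7: ✓ CMP  NZCV=1001
8: ✓ ADDNE  r4←0xd9
9: ✓ MOVVS  r5←0x1b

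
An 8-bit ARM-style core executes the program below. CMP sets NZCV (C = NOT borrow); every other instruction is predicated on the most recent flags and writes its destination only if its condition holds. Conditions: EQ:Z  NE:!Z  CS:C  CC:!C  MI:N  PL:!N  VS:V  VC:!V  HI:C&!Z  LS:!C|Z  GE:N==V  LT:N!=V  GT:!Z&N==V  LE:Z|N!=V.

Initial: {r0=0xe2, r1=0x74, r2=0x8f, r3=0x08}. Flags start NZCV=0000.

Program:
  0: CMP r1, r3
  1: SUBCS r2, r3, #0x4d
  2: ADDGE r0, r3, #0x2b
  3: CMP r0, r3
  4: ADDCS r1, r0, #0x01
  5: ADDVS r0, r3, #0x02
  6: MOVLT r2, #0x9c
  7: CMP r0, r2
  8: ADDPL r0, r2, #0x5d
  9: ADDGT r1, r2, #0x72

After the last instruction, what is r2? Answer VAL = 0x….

0: ✓ CMP  NZCV=0010
1: ✓ SUBCS  r2←0xbb
2: ✓ ADDGE  r0←0x33
3: ✓ CMP  NZCV=0010
4: ✓ ADDCS  r1←0x34
5: · ADDVS
6: · MOVLT
7: ✓ CMP  NZCV=0000
8: ✓ ADDPL  r0←0x18
9: ✓ ADDGT  r1←0x2d

VAL = 0xbb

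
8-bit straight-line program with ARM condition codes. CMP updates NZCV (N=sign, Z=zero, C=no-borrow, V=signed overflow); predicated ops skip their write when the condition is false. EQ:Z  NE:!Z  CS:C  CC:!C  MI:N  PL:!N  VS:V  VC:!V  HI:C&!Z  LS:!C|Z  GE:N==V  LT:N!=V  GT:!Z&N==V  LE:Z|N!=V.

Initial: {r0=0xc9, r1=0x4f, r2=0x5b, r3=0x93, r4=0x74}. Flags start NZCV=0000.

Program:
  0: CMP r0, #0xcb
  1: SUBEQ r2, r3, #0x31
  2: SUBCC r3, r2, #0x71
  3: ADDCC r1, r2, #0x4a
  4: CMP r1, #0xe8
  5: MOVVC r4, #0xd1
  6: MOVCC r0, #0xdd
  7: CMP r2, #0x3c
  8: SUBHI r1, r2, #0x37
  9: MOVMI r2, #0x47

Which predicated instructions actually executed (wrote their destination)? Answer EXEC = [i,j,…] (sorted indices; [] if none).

0: ✓ CMP  NZCV=1000
1: · SUBEQ
2: ✓ SUBCC  r3←0xea
3: ✓ ADDCC  r1←0xa5
4: ✓ CMP  NZCV=1000
5: ✓ MOVVC  r4←0xd1
6: ✓ MOVCC  r0←0xdd
7: ✓ CMP  NZCV=0010
8: ✓ SUBHI  r1←0x24
9: · MOVMI

EXEC = [2,3,5,6,8]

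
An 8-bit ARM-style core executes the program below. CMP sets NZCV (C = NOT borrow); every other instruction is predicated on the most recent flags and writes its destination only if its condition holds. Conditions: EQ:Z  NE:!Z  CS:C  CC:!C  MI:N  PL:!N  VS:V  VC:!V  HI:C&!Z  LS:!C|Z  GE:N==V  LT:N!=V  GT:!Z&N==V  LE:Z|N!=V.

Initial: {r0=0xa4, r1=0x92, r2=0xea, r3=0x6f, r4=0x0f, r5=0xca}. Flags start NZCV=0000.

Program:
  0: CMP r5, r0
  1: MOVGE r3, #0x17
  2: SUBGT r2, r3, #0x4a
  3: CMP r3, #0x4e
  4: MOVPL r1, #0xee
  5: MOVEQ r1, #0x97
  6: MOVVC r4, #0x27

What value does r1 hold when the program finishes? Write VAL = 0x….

0: ✓ CMP  NZCV=0010
1: ✓ MOVGE  r3←0x17
2: ✓ SUBGT  r2←0xcd
3: ✓ CMP  NZCV=1000
4: · MOVPL
5: · MOVEQ
6: ✓ MOVVC  r4←0x27

VAL = 0x92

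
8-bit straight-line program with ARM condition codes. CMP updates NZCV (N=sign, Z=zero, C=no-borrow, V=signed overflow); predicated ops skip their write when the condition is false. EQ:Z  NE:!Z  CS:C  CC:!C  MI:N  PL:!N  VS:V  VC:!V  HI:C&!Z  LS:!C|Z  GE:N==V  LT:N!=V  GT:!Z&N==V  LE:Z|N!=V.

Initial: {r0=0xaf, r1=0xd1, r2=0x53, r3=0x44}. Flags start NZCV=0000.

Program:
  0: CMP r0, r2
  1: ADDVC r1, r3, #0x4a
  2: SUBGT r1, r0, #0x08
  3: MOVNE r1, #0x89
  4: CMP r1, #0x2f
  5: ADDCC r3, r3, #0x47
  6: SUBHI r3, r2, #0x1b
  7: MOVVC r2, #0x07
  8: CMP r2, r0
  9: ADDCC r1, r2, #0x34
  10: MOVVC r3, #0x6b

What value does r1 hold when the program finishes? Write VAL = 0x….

[0] flags=0011 → (cmp)
[1] flags=0011 VC?F → skip
[2] flags=0011 GT?F → skip
[3] flags=0011 NE?T → r1=0x89
[4] flags=0011 → (cmp)
[5] flags=0011 CC?F → skip
[6] flags=0011 HI?T → r3=0x38
[7] flags=0011 VC?F → skip
[8] flags=1001 → (cmp)
[9] flags=1001 CC?T → r1=0x87
[10] flags=1001 VC?F → skip

VAL = 0x87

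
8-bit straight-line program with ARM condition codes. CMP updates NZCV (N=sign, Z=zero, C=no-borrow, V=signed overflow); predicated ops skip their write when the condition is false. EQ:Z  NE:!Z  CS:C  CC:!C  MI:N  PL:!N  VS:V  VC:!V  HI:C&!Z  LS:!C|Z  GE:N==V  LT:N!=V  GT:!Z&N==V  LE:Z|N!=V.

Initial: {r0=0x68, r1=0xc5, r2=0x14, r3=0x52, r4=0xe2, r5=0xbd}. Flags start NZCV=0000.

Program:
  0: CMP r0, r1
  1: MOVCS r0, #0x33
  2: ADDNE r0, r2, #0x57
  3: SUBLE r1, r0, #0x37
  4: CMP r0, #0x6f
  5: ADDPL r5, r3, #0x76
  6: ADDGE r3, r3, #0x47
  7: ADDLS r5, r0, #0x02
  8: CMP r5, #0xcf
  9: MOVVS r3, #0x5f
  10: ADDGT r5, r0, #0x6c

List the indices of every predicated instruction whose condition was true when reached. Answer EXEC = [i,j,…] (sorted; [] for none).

0: ✓ CMP  NZCV=1001
1: · MOVCS
2: ✓ ADDNE  r0←0x6b
3: · SUBLE
4: ✓ CMP  NZCV=1000
5: · ADDPL
6: · ADDGE
7: ✓ ADDLS  r5←0x6d
8: ✓ CMP  NZCV=1001
9: ✓ MOVVS  r3←0x5f
10: ✓ ADDGT  r5←0xd7

EXEC = [2,7,9,10]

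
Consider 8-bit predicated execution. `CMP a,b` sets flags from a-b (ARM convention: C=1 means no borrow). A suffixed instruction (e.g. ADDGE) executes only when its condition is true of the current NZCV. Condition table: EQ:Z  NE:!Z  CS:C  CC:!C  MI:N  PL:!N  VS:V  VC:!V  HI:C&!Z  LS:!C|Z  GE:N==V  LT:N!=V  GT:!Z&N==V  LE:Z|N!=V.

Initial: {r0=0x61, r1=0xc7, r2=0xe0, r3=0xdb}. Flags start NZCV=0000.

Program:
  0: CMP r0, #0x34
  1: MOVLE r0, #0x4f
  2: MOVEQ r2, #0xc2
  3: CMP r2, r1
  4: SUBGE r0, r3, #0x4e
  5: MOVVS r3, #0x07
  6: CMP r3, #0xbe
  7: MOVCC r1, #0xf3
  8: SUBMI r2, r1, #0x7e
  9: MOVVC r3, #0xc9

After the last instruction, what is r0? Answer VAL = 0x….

VAL = 0x8d

[0] flags=0010 → (cmp)
[1] flags=0010 LE?F → skip
[2] flags=0010 EQ?F → skip
[3] flags=0010 → (cmp)
[4] flags=0010 GE?T → r0=0x8d
[5] flags=0010 VS?F → skip
[6] flags=0010 → (cmp)
[7] flags=0010 CC?F → skip
[8] flags=0010 MI?F → skip
[9] flags=0010 VC?T → r3=0xc9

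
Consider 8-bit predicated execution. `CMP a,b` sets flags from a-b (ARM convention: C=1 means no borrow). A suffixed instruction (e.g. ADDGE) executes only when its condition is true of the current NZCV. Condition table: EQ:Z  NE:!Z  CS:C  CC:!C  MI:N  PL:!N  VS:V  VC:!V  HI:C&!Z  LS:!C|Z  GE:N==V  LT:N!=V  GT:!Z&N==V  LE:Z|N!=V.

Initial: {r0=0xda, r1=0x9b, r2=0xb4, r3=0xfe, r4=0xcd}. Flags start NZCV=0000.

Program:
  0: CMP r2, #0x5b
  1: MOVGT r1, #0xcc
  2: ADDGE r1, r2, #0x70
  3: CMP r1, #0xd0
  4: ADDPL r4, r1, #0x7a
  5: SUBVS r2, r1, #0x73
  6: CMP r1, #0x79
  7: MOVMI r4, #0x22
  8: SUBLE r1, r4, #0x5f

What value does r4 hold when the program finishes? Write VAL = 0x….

VAL = 0xcd

0: ✓ CMP  NZCV=0011
1: · MOVGT
2: · ADDGE
3: ✓ CMP  NZCV=1000
4: · ADDPL
5: · SUBVS
6: ✓ CMP  NZCV=0011
7: · MOVMI
8: ✓ SUBLE  r1←0x6e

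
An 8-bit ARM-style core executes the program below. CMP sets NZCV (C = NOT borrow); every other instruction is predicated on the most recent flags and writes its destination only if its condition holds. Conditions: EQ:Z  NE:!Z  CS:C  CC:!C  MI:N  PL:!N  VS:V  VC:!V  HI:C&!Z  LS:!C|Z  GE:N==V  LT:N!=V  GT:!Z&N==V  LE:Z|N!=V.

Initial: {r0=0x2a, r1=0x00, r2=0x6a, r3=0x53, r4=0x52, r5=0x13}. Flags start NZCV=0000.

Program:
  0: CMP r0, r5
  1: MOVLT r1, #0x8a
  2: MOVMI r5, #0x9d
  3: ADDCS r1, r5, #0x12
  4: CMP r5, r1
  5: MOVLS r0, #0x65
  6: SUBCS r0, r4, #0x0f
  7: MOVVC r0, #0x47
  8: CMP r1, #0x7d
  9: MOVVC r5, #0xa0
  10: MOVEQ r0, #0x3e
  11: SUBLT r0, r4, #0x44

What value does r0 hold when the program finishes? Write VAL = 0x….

VAL = 0x0e

0: ✓ CMP  NZCV=0010
1: · MOVLT
2: · MOVMI
3: ✓ ADDCS  r1←0x25
4: ✓ CMP  NZCV=1000
5: ✓ MOVLS  r0←0x65
6: · SUBCS
7: ✓ MOVVC  r0←0x47
8: ✓ CMP  NZCV=1000
9: ✓ MOVVC  r5←0xa0
10: · MOVEQ
11: ✓ SUBLT  r0←0x0e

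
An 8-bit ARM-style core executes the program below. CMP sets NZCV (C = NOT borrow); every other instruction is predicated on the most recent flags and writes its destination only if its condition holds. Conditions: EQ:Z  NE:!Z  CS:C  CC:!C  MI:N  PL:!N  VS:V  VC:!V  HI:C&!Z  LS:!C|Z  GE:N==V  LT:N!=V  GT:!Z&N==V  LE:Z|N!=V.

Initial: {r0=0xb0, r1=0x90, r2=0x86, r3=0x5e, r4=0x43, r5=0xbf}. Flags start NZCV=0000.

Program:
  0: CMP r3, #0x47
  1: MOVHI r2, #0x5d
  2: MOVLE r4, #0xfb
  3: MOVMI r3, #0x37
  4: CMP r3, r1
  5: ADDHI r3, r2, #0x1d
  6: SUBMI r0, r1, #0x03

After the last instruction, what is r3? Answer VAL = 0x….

[0] flags=0010 → (cmp)
[1] flags=0010 HI?T → r2=0x5d
[2] flags=0010 LE?F → skip
[3] flags=0010 MI?F → skip
[4] flags=1001 → (cmp)
[5] flags=1001 HI?F → skip
[6] flags=1001 MI?T → r0=0x8d

VAL = 0x5e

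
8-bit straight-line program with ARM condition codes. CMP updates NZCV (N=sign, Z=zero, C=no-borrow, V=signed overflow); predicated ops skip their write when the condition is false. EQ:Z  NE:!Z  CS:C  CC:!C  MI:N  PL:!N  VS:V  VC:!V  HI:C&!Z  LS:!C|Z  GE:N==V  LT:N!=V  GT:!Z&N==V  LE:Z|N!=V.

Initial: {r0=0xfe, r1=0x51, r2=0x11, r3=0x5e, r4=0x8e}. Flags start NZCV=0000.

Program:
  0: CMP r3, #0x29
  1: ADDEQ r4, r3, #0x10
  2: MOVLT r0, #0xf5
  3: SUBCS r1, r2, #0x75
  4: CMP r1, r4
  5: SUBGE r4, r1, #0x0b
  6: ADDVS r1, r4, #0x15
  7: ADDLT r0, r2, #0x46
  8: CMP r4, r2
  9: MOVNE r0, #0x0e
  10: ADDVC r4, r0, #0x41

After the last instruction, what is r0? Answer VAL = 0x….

[0] flags=0010 → (cmp)
[1] flags=0010 EQ?F → skip
[2] flags=0010 LT?F → skip
[3] flags=0010 CS?T → r1=0x9c
[4] flags=0010 → (cmp)
[5] flags=0010 GE?T → r4=0x91
[6] flags=0010 VS?F → skip
[7] flags=0010 LT?F → skip
[8] flags=1010 → (cmp)
[9] flags=1010 NE?T → r0=0x0e
[10] flags=1010 VC?T → r4=0x4f

VAL = 0x0e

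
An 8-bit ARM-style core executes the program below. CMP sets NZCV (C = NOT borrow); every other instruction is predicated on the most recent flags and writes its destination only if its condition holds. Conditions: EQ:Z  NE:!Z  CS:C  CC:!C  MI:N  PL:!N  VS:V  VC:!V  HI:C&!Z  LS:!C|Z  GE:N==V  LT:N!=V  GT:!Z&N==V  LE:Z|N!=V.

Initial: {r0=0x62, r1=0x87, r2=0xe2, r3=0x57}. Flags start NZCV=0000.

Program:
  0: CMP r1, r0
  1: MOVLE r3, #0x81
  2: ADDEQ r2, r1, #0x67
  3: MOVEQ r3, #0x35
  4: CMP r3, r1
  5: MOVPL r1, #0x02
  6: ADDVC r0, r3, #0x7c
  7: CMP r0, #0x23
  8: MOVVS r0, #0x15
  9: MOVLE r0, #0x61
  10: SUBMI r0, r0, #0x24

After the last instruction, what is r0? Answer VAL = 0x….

[0] flags=0011 → (cmp)
[1] flags=0011 LE?T → r3=0x81
[2] flags=0011 EQ?F → skip
[3] flags=0011 EQ?F → skip
[4] flags=1000 → (cmp)
[5] flags=1000 PL?F → skip
[6] flags=1000 VC?T → r0=0xfd
[7] flags=1010 → (cmp)
[8] flags=1010 VS?F → skip
[9] flags=1010 LE?T → r0=0x61
[10] flags=1010 MI?T → r0=0x3d

VAL = 0x3d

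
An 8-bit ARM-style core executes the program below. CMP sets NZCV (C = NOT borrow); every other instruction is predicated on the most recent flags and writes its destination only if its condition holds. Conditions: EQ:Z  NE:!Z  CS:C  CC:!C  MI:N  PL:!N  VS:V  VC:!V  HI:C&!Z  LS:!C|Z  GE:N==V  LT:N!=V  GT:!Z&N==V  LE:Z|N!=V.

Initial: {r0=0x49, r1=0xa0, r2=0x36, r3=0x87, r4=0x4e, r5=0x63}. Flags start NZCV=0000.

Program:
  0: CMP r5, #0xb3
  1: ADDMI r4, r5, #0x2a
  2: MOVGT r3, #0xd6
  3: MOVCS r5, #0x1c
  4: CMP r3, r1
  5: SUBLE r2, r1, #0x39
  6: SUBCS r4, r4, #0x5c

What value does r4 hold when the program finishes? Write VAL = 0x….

0: ✓ CMP  NZCV=1001
1: ✓ ADDMI  r4←0x8d
2: ✓ MOVGT  r3←0xd6
3: · MOVCS
4: ✓ CMP  NZCV=0010
5: · SUBLE
6: ✓ SUBCS  r4←0x31

VAL = 0x31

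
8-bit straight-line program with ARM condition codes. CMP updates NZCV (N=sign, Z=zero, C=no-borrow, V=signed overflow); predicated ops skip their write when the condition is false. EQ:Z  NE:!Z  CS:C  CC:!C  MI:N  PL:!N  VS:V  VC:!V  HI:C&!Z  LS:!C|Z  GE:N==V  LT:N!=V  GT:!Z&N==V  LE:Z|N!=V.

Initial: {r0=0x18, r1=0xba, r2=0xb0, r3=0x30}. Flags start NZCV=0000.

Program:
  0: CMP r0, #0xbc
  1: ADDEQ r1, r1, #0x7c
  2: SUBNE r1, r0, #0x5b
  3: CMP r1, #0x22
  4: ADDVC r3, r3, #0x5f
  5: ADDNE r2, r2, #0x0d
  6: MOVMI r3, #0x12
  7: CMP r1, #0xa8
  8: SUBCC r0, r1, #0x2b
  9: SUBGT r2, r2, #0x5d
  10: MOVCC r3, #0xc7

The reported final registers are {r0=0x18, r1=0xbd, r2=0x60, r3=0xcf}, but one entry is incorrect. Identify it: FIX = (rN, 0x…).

0: ✓ CMP  NZCV=0000
1: · ADDEQ
2: ✓ SUBNE  r1←0xbd
3: ✓ CMP  NZCV=1010
4: ✓ ADDVC  r3←0x8f
5: ✓ ADDNE  r2←0xbd
6: ✓ MOVMI  r3←0x12
7: ✓ CMP  NZCV=0010
8: · SUBCC
9: ✓ SUBGT  r2←0x60
10: · MOVCC

FIX = (r3, 0x12)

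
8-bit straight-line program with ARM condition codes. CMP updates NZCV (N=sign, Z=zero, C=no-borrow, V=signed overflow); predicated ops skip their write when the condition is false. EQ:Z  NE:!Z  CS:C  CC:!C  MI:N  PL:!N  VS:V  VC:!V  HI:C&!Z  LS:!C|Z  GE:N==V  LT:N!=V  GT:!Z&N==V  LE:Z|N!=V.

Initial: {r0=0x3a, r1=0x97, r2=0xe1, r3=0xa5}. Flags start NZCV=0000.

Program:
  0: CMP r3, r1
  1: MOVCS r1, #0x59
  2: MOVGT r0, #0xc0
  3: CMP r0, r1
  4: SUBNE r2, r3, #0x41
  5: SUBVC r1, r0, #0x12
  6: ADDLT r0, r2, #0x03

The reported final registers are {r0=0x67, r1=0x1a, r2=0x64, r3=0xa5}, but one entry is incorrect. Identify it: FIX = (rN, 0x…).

FIX = (r1, 0x59)

0: ✓ CMP  NZCV=0010
1: ✓ MOVCS  r1←0x59
2: ✓ MOVGT  r0←0xc0
3: ✓ CMP  NZCV=0011
4: ✓ SUBNE  r2←0x64
5: · SUBVC
6: ✓ ADDLT  r0←0x67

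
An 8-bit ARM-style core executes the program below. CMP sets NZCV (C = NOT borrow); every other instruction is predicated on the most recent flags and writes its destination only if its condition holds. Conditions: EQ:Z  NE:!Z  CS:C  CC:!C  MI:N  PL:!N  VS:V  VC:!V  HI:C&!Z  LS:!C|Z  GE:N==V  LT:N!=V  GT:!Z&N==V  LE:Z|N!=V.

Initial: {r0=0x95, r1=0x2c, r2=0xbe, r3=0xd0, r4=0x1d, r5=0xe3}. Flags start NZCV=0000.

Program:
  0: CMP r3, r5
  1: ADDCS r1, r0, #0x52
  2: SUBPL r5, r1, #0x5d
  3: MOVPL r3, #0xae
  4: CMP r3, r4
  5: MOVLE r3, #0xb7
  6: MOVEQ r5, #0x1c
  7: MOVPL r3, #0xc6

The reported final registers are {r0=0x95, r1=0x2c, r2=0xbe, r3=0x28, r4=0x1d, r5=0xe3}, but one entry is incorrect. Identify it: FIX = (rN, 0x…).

FIX = (r3, 0xb7)

[0] flags=1000 → (cmp)
[1] flags=1000 CS?F → skip
[2] flags=1000 PL?F → skip
[3] flags=1000 PL?F → skip
[4] flags=1010 → (cmp)
[5] flags=1010 LE?T → r3=0xb7
[6] flags=1010 EQ?F → skip
[7] flags=1010 PL?F → skip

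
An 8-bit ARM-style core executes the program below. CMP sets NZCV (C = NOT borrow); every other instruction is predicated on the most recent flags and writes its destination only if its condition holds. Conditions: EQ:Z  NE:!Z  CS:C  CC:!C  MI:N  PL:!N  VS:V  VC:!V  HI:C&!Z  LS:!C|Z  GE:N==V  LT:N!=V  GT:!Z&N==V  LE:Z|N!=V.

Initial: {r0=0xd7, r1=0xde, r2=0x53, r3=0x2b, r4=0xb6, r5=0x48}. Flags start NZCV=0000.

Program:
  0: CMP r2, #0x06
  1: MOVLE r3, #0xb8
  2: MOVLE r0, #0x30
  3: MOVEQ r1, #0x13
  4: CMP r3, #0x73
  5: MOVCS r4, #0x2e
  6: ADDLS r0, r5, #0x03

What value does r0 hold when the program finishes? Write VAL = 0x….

[0] flags=0010 → (cmp)
[1] flags=0010 LE?F → skip
[2] flags=0010 LE?F → skip
[3] flags=0010 EQ?F → skip
[4] flags=1000 → (cmp)
[5] flags=1000 CS?F → skip
[6] flags=1000 LS?T → r0=0x4b

VAL = 0x4b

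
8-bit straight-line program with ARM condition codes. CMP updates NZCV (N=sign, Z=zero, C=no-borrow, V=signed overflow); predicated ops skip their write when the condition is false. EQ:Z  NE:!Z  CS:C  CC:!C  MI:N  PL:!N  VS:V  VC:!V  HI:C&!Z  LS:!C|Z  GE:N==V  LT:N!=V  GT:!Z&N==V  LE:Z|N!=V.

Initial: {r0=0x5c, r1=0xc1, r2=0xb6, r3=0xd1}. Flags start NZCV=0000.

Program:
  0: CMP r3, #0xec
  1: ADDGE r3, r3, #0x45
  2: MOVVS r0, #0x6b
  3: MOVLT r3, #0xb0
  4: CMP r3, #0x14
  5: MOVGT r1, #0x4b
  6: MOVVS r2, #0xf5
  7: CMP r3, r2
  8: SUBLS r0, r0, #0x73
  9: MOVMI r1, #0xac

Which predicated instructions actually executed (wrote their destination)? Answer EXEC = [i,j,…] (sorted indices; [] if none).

[0] flags=1000 → (cmp)
[1] flags=1000 GE?F → skip
[2] flags=1000 VS?F → skip
[3] flags=1000 LT?T → r3=0xb0
[4] flags=1010 → (cmp)
[5] flags=1010 GT?F → skip
[6] flags=1010 VS?F → skip
[7] flags=1000 → (cmp)
[8] flags=1000 LS?T → r0=0xe9
[9] flags=1000 MI?T → r1=0xac

EXEC = [3,8,9]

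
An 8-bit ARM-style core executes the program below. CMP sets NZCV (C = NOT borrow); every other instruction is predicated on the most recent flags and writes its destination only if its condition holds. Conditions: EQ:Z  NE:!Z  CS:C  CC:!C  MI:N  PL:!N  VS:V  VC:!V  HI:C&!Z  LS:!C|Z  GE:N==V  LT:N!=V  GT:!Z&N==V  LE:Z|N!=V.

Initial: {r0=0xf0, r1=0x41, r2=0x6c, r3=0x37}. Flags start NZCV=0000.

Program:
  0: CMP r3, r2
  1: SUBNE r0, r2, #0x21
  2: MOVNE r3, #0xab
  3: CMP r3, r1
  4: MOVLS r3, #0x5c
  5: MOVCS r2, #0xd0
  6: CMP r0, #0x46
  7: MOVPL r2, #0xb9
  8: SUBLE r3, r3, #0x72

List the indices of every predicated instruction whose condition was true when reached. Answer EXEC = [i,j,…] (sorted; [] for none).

EXEC = [1,2,5,7]

0: ✓ CMP  NZCV=1000
1: ✓ SUBNE  r0←0x4b
2: ✓ MOVNE  r3←0xab
3: ✓ CMP  NZCV=0011
4: · MOVLS
5: ✓ MOVCS  r2←0xd0
6: ✓ CMP  NZCV=0010
7: ✓ MOVPL  r2←0xb9
8: · SUBLE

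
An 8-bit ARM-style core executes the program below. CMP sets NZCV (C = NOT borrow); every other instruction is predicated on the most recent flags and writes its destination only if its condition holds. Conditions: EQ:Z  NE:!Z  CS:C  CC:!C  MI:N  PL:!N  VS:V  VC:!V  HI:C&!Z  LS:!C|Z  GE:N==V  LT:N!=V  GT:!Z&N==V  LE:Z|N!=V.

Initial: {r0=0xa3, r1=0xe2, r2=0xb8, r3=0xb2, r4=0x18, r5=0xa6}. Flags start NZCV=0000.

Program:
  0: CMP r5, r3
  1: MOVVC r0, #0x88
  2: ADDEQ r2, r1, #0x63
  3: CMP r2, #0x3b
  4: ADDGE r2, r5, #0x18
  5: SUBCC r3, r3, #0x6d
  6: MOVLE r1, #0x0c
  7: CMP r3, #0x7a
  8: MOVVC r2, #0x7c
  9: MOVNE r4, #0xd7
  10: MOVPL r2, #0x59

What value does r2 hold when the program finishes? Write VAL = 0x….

[0] flags=1000 → (cmp)
[1] flags=1000 VC?T → r0=0x88
[2] flags=1000 EQ?F → skip
[3] flags=0011 → (cmp)
[4] flags=0011 GE?F → skip
[5] flags=0011 CC?F → skip
[6] flags=0011 LE?T → r1=0x0c
[7] flags=0011 → (cmp)
[8] flags=0011 VC?F → skip
[9] flags=0011 NE?T → r4=0xd7
[10] flags=0011 PL?T → r2=0x59

VAL = 0x59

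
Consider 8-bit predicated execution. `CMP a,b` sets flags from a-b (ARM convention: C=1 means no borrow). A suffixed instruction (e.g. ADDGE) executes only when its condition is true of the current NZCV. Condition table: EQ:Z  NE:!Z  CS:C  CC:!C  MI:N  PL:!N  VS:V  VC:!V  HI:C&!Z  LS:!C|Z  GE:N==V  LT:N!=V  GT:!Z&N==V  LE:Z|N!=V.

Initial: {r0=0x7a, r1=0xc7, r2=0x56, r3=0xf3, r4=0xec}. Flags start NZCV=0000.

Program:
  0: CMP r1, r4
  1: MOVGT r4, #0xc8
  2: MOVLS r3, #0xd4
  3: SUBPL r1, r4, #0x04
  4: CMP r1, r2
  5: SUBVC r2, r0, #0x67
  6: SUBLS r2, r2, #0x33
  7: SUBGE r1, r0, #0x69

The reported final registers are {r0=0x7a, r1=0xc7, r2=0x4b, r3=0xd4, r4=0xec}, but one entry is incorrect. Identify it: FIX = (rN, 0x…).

[0] flags=1000 → (cmp)
[1] flags=1000 GT?F → skip
[2] flags=1000 LS?T → r3=0xd4
[3] flags=1000 PL?F → skip
[4] flags=0011 → (cmp)
[5] flags=0011 VC?F → skip
[6] flags=0011 LS?F → skip
[7] flags=0011 GE?F → skip

FIX = (r2, 0x56)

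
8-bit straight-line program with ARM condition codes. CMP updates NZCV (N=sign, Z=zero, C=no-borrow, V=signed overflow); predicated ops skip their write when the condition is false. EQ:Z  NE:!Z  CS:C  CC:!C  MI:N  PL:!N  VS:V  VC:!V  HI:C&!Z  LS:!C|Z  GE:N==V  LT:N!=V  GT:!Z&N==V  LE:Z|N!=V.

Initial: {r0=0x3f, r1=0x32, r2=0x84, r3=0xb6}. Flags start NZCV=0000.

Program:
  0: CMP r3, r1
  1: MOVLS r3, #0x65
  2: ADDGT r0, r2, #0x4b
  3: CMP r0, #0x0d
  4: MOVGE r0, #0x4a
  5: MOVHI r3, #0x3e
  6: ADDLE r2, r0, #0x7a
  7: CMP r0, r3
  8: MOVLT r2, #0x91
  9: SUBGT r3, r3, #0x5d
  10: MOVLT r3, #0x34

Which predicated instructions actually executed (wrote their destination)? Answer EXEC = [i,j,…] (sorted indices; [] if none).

EXEC = [4,5,9]

0: ✓ CMP  NZCV=1010
1: · MOVLS
2: · ADDGT
3: ✓ CMP  NZCV=0010
4: ✓ MOVGE  r0←0x4a
5: ✓ MOVHI  r3←0x3e
6: · ADDLE
7: ✓ CMP  NZCV=0010
8: · MOVLT
9: ✓ SUBGT  r3←0xe1
10: · MOVLT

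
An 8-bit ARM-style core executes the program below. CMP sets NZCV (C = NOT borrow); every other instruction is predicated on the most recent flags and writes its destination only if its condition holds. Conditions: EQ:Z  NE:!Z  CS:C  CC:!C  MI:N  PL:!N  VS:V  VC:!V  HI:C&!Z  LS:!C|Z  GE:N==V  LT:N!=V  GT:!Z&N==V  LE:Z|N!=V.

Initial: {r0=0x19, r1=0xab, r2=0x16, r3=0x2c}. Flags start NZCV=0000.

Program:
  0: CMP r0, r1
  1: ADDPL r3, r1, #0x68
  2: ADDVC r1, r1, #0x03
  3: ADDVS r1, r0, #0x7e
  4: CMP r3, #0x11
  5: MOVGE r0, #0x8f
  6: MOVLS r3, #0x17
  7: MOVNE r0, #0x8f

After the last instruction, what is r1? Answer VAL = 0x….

0: ✓ CMP  NZCV=0000
1: ✓ ADDPL  r3←0x13
2: ✓ ADDVC  r1←0xae
3: · ADDVS
4: ✓ CMP  NZCV=0010
5: ✓ MOVGE  r0←0x8f
6: · MOVLS
7: ✓ MOVNE  r0←0x8f

VAL = 0xae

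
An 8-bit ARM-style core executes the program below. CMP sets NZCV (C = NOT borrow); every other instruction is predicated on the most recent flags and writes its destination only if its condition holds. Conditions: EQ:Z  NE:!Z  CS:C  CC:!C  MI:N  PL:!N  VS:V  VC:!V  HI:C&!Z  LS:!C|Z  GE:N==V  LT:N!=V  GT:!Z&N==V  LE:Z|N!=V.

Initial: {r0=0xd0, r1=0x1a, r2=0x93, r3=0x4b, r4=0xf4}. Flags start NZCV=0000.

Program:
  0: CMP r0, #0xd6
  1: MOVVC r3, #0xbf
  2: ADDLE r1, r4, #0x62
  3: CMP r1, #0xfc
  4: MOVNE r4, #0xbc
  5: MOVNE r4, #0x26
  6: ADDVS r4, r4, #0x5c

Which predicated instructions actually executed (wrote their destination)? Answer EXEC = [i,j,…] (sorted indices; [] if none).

[0] flags=1000 → (cmp)
[1] flags=1000 VC?T → r3=0xbf
[2] flags=1000 LE?T → r1=0x56
[3] flags=0000 → (cmp)
[4] flags=0000 NE?T → r4=0xbc
[5] flags=0000 NE?T → r4=0x26
[6] flags=0000 VS?F → skip

EXEC = [1,2,4,5]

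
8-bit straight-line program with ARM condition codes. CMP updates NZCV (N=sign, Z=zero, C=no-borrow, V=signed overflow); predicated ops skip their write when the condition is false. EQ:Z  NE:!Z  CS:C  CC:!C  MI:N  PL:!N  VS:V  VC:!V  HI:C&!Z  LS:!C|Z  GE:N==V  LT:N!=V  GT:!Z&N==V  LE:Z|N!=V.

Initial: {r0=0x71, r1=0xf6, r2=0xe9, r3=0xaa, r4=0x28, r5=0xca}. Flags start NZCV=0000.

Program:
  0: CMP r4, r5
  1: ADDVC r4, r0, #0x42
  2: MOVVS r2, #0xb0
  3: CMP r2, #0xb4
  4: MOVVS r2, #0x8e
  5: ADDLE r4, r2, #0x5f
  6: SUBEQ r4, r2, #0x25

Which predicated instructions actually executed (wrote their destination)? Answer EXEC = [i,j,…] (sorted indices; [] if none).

0: ✓ CMP  NZCV=0000
1: ✓ ADDVC  r4←0xb3
2: · MOVVS
3: ✓ CMP  NZCV=0010
4: · MOVVS
5: · ADDLE
6: · SUBEQ

EXEC = [1]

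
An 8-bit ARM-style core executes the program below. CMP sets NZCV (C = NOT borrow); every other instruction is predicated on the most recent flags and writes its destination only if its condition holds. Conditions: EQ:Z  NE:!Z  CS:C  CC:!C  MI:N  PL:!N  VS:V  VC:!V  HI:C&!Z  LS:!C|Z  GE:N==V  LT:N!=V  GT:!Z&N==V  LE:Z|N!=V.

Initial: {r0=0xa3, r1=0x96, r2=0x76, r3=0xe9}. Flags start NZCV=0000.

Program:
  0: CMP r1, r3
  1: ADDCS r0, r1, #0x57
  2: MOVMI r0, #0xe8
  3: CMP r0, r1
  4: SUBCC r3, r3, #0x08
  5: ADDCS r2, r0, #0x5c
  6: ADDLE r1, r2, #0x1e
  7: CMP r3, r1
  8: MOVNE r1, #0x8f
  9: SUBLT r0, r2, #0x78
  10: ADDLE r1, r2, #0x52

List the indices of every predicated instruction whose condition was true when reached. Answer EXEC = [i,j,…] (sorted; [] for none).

[0] flags=1000 → (cmp)
[1] flags=1000 CS?F → skip
[2] flags=1000 MI?T → r0=0xe8
[3] flags=0010 → (cmp)
[4] flags=0010 CC?F → skip
[5] flags=0010 CS?T → r2=0x44
[6] flags=0010 LE?F → skip
[7] flags=0010 → (cmp)
[8] flags=0010 NE?T → r1=0x8f
[9] flags=0010 LT?F → skip
[10] flags=0010 LE?F → skip

EXEC = [2,5,8]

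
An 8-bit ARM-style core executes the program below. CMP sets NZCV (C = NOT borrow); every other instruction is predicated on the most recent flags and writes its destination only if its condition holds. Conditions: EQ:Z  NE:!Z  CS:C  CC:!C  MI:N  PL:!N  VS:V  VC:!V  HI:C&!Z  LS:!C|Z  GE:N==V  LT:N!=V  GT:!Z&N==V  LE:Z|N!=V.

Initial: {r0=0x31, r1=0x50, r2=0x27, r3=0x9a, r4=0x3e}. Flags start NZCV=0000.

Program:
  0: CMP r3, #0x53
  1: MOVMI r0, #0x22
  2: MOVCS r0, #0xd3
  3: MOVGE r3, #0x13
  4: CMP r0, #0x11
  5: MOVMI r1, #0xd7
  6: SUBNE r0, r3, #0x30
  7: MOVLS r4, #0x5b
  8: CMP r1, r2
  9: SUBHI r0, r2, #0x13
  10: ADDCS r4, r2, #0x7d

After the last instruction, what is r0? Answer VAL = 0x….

0: ✓ CMP  NZCV=0011
1: · MOVMI
2: ✓ MOVCS  r0←0xd3
3: · MOVGE
4: ✓ CMP  NZCV=1010
5: ✓ MOVMI  r1←0xd7
6: ✓ SUBNE  r0←0x6a
7: · MOVLS
8: ✓ CMP  NZCV=1010
9: ✓ SUBHI  r0←0x14
10: ✓ ADDCS  r4←0xa4

VAL = 0x14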